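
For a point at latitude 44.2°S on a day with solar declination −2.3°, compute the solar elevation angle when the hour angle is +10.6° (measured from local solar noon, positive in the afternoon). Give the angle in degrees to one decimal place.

47.1°

cos θ_z = sin(-44.2°) sin(-2.3°) + cos(-44.2°) cos(-2.3°) cos(10.60°) = 0.0280 + 0.7041 = 0.7321.
θ_z = arccos(0.7321) = 42.94°, so the elevation is 90° − 42.94° = 47.06°.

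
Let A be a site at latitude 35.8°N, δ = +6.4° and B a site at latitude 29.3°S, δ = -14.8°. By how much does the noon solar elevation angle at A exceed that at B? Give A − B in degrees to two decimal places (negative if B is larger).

A: 90° − |35.8 − (6.4)| = 60.60°.
B: 90° − |-29.3 − (-14.8)| = 75.50°.
A − B = 60.60 − 75.50 = -14.90°.

-14.90°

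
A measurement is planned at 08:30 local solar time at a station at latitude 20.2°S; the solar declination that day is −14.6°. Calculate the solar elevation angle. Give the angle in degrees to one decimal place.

39.8°

Hour angle H = 15° × (8.5 − 12) = -52.50°.
cos θ_z = sin(-20.2°) sin(-14.6°) + cos(-20.2°) cos(-14.6°) cos(-52.50°) = 0.0870 + 0.5529 = 0.6399.
θ_z = arccos(0.6399) = 50.22°, so the elevation is 90° − 50.22° = 39.78°.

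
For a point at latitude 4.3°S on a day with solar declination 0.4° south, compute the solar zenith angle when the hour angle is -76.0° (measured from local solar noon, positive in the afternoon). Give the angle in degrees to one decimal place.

cos θ_z = sin φ sin δ + cos φ cos δ cos H = (-0.0750)(-0.0070) + (0.9972)(1.0000)(0.2419) = 0.2417.
θ_z = arccos(0.2417) = 76.01°.

76.0°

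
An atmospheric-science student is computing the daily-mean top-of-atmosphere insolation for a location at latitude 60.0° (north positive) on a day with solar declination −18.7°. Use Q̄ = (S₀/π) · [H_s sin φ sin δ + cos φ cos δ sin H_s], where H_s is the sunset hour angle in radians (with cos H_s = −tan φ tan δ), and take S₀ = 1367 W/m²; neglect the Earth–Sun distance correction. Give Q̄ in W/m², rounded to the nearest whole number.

53 W/m²

−tan φ tan δ = −(1.7321)(-0.3385) = 0.5863; H_s = arccos(0.5863) = 54.11°. In radians, H_s = 0.9444.
H_s sin φ sin δ = 0.9444 × 0.8660 × -0.3206 = -0.2622.
cos φ cos δ sin H_s = 0.5000 × 0.9472 × 0.8101 = 0.3837.
Q̄ = (1367/π) × (-0.2622 + 0.3837) = 435.13 × 0.1215 = 52.87 W/m².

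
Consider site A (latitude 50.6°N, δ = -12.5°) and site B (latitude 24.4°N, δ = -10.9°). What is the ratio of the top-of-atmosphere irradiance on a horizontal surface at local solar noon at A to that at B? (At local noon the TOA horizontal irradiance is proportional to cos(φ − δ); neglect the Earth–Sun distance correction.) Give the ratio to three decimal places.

A: cos θ_z = cos(50.6° − (-12.5°)) = 0.4524.
B: cos θ_z = cos(24.4° − (-10.9°)) = 0.8161.
Ratio A/B = 0.4524 / 0.8161 = 0.5543.

0.554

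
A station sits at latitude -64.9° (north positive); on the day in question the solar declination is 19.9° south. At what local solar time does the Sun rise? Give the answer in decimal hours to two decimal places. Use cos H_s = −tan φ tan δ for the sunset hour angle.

cos H_s = −tan(-64.9°) · tan(-19.9°) = -0.7728, so H_s = arccos(-0.7728) = 140.61°.
Sunrise is at 12 − H_s/15 = 12 − 9.374 = 2.626 h local solar time.

2.63 h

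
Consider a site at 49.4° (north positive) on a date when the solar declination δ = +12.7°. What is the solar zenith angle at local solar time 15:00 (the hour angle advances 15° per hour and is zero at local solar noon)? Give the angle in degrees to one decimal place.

52.0°

Hour angle H = 15° × (15 − 12) = 45.00°.
cos θ_z = sin φ sin δ + cos φ cos δ cos H = (0.7593)(0.2198) + (0.6508)(0.9755)(0.7071) = 0.6158.
θ_z = arccos(0.6158) = 51.99°.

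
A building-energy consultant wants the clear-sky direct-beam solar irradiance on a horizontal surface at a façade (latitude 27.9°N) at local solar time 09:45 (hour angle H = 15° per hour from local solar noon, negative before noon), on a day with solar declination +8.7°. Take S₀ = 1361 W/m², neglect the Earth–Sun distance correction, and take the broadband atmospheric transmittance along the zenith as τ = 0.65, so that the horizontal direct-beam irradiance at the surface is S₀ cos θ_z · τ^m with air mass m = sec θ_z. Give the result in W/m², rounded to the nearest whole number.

632 W/m²

Hour angle H = 15° × (9.75 − 12) = -33.75°.
With φ = 27.9°, δ = 8.7°, H = -33.75°: sin φ sin δ = 0.0708, cos φ cos δ cos H = 0.7264, so cos θ_z = 0.7972.
Air mass m = 1/cos θ_z = 1/0.7972 = 1.254; τ^m = 0.65^1.254 = 0.5826.
Surface direct beam = 1361 × 0.7972 × 0.5826 = 632.11 W/m².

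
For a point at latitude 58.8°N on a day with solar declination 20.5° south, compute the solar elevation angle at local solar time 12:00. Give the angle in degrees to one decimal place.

10.7°

Hour angle H = 15° × (12 − 12) = 0.00°.
cos θ_z = sin φ sin δ + cos φ cos δ cos H = (0.8554)(-0.3502) + (0.5180)(0.9367)(1.0000) = 0.1856.
θ_z = arccos(0.1856) = 79.30°, so the elevation is 90° − 79.30° = 10.70°.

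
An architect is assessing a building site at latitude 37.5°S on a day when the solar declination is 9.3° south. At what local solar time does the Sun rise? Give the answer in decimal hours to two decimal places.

5.52 h

The sunset hour angle satisfies cos H_s = −tan φ tan δ = -0.1257, giving H_s = 97.22°.
Sunrise is at 12 − H_s/15 = 12 − 6.481 = 5.519 h local solar time.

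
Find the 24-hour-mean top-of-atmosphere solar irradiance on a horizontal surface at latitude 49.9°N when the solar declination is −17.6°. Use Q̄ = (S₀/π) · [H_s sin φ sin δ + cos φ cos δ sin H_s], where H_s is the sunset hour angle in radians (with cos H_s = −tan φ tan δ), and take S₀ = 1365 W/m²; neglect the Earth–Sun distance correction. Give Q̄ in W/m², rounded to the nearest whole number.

The sunset hour angle satisfies cos H_s = −tan φ tan δ = 0.3767, giving H_s = 67.87°. In radians, H_s = 1.1846.
H_s sin φ sin δ = 1.1846 × 0.7649 × -0.3024 = -0.2740.
cos φ cos δ sin H_s = 0.6441 × 0.9532 × 0.9263 = 0.5687.
Q̄ = (1365/π) × (-0.2740 + 0.5687) = 434.49 × 0.2947 = 128.04 W/m².

128 W/m²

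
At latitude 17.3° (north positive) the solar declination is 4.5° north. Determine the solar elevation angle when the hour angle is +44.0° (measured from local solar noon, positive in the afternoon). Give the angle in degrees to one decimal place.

cos θ_z = sin φ sin δ + cos φ cos δ cos H = (0.2974)(0.0785) + (0.9548)(0.9969)(0.7193) = 0.7080.
θ_z = arccos(0.7080) = 44.93°, so the elevation is 90° − 44.93° = 45.07°.

45.1°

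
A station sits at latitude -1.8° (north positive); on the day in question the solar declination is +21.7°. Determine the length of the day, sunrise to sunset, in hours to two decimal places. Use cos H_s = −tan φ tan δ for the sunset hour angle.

−tan φ tan δ = −(-0.0314)(0.3979) = 0.0125; H_s = arccos(0.0125) = 89.28°.
Day length = 2 H_s / 15° h⁻¹ = 178.56° / 15 = 11.904 h.

11.90 hours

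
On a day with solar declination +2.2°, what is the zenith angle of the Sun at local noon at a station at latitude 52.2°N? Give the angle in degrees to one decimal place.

50.0°

At local solar noon the hour angle is zero, so the zenith angle is |φ − δ| = |52.2° − (2.2°)| = 50.0°.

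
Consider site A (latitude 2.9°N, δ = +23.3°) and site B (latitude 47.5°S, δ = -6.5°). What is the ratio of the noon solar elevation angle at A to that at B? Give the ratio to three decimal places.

1.420

A: 90° − |2.9 − (23.3)| = 69.60°.
B: 90° − |-47.5 − (-6.5)| = 49.00°.
Ratio A/B = 69.6000 / 49.0000 = 1.4204.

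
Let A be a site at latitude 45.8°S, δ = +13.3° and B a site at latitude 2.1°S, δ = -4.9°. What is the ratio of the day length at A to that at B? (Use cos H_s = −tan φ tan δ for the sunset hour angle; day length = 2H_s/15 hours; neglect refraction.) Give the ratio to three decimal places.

0.842

A: H_s = arccos(−tan -45.8° · tan 13.3°) = 75.93°, so 2H_s/15 = 10.1240 h.
B: H_s = arccos(−tan -2.1° · tan -4.9°) = 90.18°, so 2H_s/15 = 12.0240 h.
Ratio A/B = 10.1240 / 12.0240 = 0.8420.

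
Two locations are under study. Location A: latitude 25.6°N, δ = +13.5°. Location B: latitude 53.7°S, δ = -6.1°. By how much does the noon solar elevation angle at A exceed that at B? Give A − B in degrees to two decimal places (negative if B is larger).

+35.50°

A: 90° − |25.6 − (13.5)| = 77.90°.
B: 90° − |-53.7 − (-6.1)| = 42.40°.
A − B = 77.90 − 42.40 = 35.50°.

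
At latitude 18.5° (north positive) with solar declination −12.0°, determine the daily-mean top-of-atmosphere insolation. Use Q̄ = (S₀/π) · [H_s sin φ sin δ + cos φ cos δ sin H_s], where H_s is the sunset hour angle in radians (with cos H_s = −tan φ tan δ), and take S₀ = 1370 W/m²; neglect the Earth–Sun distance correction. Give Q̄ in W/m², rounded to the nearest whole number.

−tan φ tan δ = −(0.3346)(-0.2126) = 0.0711; H_s = arccos(0.0711) = 85.92°. In radians, H_s = 1.4996.
H_s sin φ sin δ = 1.4996 × 0.3173 × -0.2079 = -0.0989.
cos φ cos δ sin H_s = 0.9483 × 0.9781 × 0.9975 = 0.9252.
Q̄ = (1370/π) × (-0.0989 + 0.9252) = 436.08 × 0.8263 = 360.33 W/m².

360 W/m²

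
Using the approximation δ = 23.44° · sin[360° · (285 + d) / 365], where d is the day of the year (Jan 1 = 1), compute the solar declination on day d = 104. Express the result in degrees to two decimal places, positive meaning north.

+9.41°

360 × (285 + 104) / 365 = 383.671°; sin(383.671°) = 0.4015.
δ = 23.44 × 0.4015 = 9.411° ≈ +9.41°.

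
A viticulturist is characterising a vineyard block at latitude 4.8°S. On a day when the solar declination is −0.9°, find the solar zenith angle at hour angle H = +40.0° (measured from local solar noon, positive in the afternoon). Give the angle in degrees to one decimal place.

cos θ_z = sin(-4.8°) sin(-0.9°) + cos(-4.8°) cos(-0.9°) cos(40.00°) = 0.0013 + 0.7633 = 0.7646.
θ_z = arccos(0.7646) = 40.13°.

40.1°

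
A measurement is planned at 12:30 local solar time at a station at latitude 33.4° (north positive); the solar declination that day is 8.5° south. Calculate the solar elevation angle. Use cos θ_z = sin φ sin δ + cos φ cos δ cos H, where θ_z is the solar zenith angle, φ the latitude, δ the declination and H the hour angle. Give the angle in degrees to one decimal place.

47.5°

Hour angle H = 15° × (12.5 − 12) = 7.50°.
cos θ_z = sin(33.4°) sin(-8.5°) + cos(33.4°) cos(-8.5°) cos(7.50°) = -0.0814 + 0.8186 = 0.7372.
θ_z = arccos(0.7372) = 42.51°, so the elevation is 90° − 42.51° = 47.49°.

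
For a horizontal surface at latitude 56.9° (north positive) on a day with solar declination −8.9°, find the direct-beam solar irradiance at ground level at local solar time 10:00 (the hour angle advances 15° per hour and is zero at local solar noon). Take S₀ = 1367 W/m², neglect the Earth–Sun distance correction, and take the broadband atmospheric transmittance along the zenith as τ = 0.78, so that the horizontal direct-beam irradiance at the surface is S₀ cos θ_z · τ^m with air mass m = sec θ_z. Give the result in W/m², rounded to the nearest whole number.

221 W/m²

Hour angle H = 15° × (10 − 12) = -30.00°.
With φ = 56.9°, δ = -8.9°, H = -30.00°: sin φ sin δ = -0.1296, cos φ cos δ cos H = 0.4672, so cos θ_z = 0.3376.
Air mass m = 1/cos θ_z = 1/0.3376 = 2.962; τ^m = 0.78^2.962 = 0.4791.
Surface direct beam = 1367 × 0.3376 × 0.4791 = 221.10 W/m².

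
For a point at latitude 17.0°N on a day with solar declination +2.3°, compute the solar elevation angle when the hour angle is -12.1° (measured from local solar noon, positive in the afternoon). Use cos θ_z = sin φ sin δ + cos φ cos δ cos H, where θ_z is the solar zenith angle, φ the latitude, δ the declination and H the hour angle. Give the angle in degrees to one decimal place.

With φ = 17.0°, δ = 2.3°, H = -12.10°: sin φ sin δ = 0.0117, cos φ cos δ cos H = 0.9343, so cos θ_z = 0.9460.
θ_z = arccos(0.9460) = 18.92°, so the elevation is 90° − 18.92° = 71.08°.

71.1°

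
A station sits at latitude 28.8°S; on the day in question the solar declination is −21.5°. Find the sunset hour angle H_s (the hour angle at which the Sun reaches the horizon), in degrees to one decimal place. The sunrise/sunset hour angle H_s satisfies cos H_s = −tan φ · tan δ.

cos H_s = −tan(-28.8°) · tan(-21.5°) = -0.2166, so H_s = arccos(-0.2166) = 102.51°.

102.5°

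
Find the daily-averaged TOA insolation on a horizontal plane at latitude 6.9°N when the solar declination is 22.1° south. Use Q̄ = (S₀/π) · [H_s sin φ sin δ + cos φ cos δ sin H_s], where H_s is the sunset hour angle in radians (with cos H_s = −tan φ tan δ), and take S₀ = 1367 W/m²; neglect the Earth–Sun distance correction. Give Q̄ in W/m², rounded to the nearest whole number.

370 W/m²

cos H_s = −tan(6.9°) · tan(-22.1°) = 0.0491, so H_s = arccos(0.0491) = 87.19°. In radians, H_s = 1.5218.
H_s sin φ sin δ = 1.5218 × 0.1201 × -0.3762 = -0.0688.
cos φ cos δ sin H_s = 0.9928 × 0.9265 × 0.9988 = 0.9187.
Q̄ = (1367/π) × (-0.0688 + 0.9187) = 435.13 × 0.8499 = 369.82 W/m².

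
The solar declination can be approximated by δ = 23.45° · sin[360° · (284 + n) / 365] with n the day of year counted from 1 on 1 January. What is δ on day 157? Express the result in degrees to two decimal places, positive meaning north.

+22.65°

360 × (284 + 157) / 365 = 434.959°; sin(434.959°) = 0.9657.
δ = 23.45 × 0.9657 = 22.646° ≈ +22.65°.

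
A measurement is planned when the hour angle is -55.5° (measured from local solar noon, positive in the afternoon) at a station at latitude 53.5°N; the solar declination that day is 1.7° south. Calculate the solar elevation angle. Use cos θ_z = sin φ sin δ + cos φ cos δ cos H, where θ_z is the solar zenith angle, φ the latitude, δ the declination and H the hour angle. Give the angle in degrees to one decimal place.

18.2°

With φ = 53.5°, δ = -1.7°, H = -55.50°: sin φ sin δ = -0.0238, cos φ cos δ cos H = 0.3368, so cos θ_z = 0.3130.
θ_z = arccos(0.3130) = 71.76°, so the elevation is 90° − 71.76° = 18.24°.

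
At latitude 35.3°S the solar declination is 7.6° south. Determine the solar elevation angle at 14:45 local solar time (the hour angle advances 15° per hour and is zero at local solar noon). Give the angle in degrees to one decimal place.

43.2°

Hour angle H = 15° × (14.75 − 12) = 41.25°.
cos θ_z = sin φ sin δ + cos φ cos δ cos H = (-0.5779)(-0.1323) + (0.8161)(0.9912)(0.7518) = 0.6846.
θ_z = arccos(0.6846) = 46.80°, so the elevation is 90° − 46.80° = 43.20°.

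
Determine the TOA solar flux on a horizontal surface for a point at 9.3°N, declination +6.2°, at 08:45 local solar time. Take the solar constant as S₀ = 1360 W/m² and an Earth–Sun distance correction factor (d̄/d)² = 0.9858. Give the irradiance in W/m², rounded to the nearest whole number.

Hour angle H = 15° × (8.75 − 12) = -48.75°.
cos θ_z = sin φ sin δ + cos φ cos δ cos H = (0.1616)(0.1080) + (0.9869)(0.9942)(0.6593) = 0.6643.
Top-of-atmosphere irradiance = S₀ (d̄/d)² cos θ_z = 1360 × 0.9858 × 0.6643 = 890.62 W/m².

891 W/m²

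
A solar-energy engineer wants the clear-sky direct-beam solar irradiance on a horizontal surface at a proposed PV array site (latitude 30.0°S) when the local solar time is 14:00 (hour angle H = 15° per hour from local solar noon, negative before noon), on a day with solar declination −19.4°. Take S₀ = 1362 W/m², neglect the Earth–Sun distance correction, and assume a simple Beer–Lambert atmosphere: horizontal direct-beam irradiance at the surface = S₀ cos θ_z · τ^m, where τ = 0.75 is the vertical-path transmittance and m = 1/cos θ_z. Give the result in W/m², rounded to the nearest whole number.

856 W/m²

Hour angle H = 15° × (14 − 12) = 30.00°.
With φ = -30.0°, δ = -19.4°, H = 30.00°: sin φ sin δ = 0.1661, cos φ cos δ cos H = 0.7074, so cos θ_z = 0.8735.
Air mass m = 1/cos θ_z = 1/0.8735 = 1.145; τ^m = 0.75^1.145 = 0.7194.
Surface direct beam = 1362 × 0.8735 × 0.7194 = 855.88 W/m².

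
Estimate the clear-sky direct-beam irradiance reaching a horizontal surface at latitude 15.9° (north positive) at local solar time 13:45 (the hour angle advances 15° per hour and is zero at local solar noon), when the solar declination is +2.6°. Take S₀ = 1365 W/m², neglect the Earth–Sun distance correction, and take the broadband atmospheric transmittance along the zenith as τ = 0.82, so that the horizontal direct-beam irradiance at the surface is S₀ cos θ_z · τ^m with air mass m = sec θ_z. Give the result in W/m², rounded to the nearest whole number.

Hour angle H = 15° × (13.75 − 12) = 26.25°.
cos θ_z = sin φ sin δ + cos φ cos δ cos H = (0.2740)(0.0454) + (0.9617)(0.9990)(0.8969) = 0.8741.
Air mass m = 1/cos θ_z = 1/0.8741 = 1.144; τ^m = 0.82^1.144 = 0.7969.
Surface direct beam = 1365 × 0.8741 × 0.7969 = 950.82 W/m².

951 W/m²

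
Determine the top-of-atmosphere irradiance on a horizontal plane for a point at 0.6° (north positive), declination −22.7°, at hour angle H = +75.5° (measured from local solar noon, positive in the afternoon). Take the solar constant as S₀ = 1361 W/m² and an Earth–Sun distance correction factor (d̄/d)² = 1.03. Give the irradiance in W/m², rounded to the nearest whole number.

With φ = 0.6°, δ = -22.7°, H = 75.50°: sin φ sin δ = -0.0040, cos φ cos δ cos H = 0.2310, so cos θ_z = 0.2270.
Top-of-atmosphere irradiance = S₀ (d̄/d)² cos θ_z = 1361 × 1.03 × 0.2270 = 318.22 W/m².

318 W/m²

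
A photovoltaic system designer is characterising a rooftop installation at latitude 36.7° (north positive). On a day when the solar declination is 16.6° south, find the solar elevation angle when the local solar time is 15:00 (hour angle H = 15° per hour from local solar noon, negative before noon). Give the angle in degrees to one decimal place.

Hour angle H = 15° × (15 − 12) = 45.00°.
With φ = 36.7°, δ = -16.6°, H = 45.00°: sin φ sin δ = -0.1707, cos φ cos δ cos H = 0.5433, so cos θ_z = 0.3726.
θ_z = arccos(0.3726) = 68.12°, so the elevation is 90° − 68.12° = 21.88°.

21.9°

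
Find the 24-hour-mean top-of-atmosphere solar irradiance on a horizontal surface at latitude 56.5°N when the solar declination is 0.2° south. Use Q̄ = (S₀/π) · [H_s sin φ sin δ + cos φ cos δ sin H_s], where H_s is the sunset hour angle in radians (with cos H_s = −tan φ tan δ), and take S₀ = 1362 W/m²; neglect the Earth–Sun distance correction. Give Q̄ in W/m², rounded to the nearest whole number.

237 W/m²

−tan φ tan δ = −(1.5108)(-0.0035) = 0.0053; H_s = arccos(0.0053) = 89.70°. In radians, H_s = 1.5656.
H_s sin φ sin δ = 1.5656 × 0.8339 × -0.0035 = -0.0046.
cos φ cos δ sin H_s = 0.5519 × 1.0000 × 1.0000 = 0.5519.
Q̄ = (1362/π) × (-0.0046 + 0.5519) = 433.54 × 0.5473 = 237.28 W/m².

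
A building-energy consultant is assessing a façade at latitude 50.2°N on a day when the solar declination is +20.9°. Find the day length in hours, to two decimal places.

15.64 hours

The sunset hour angle satisfies cos H_s = −tan φ tan δ = -0.4583, giving H_s = 117.28°.
Day length = 2 H_s / 15° h⁻¹ = 234.56° / 15 = 15.637 h.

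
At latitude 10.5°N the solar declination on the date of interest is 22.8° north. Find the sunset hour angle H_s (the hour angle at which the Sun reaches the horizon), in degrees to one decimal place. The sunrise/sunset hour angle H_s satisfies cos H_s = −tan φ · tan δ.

94.5°

cos H_s = −tan(10.5°) · tan(22.8°) = -0.0779, so H_s = arccos(-0.0779) = 94.47°.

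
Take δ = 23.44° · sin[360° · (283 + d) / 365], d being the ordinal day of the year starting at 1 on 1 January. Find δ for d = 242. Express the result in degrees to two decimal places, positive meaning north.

+8.85°

360 × (283 + 242) / 365 = 517.808°; sin(517.808°) = 0.3777.
δ = 23.44 × 0.3777 = 8.853° ≈ +8.85°.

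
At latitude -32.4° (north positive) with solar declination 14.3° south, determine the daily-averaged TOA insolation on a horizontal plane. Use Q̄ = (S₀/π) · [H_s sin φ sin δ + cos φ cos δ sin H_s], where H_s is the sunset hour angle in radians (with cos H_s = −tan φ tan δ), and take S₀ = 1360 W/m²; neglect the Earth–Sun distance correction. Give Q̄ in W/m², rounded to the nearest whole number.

The sunset hour angle satisfies cos H_s = −tan φ tan δ = -0.1618, giving H_s = 99.31°. In radians, H_s = 1.7333.
H_s sin φ sin δ = 1.7333 × -0.5358 × -0.2470 = 0.2294.
cos φ cos δ sin H_s = 0.8443 × 0.9690 × 0.9868 = 0.8073.
Q̄ = (1360/π) × (0.2294 + 0.8073) = 432.90 × 1.0367 = 448.79 W/m².

449 W/m²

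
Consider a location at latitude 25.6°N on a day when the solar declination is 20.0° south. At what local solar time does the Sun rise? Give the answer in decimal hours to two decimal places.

The sunset hour angle satisfies cos H_s = −tan φ tan δ = 0.1744, giving H_s = 79.96°.
Sunrise is at 12 − H_s/15 = 12 − 5.331 = 6.669 h local solar time.

6.67 h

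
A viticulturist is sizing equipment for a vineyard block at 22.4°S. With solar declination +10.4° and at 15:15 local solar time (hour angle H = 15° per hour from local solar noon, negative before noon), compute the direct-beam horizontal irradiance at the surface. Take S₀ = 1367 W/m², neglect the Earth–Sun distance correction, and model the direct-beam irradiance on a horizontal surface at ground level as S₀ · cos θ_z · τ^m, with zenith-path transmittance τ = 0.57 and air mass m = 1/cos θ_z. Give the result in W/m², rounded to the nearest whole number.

252 W/m²

Hour angle H = 15° × (15.25 − 12) = 48.75°.
With φ = -22.4°, δ = 10.4°, H = 48.75°: sin φ sin δ = -0.0688, cos φ cos δ cos H = 0.5996, so cos θ_z = 0.5308.
Air mass m = 1/cos θ_z = 1/0.5308 = 1.884; τ^m = 0.57^1.884 = 0.3468.
Surface direct beam = 1367 × 0.5308 × 0.3468 = 251.64 W/m².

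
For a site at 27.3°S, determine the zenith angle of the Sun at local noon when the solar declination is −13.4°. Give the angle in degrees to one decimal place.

At local solar noon the hour angle is zero, so the zenith angle is |φ − δ| = |-27.3° − (-13.4°)| = 13.9°.

13.9°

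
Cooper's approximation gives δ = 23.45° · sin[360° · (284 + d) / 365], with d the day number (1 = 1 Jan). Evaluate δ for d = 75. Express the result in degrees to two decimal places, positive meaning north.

360 × (284 + 75) / 365 = 354.082°; sin(354.082°) = -0.1031.
δ = 23.45 × -0.1031 = -2.418° ≈ -2.42°.

-2.42°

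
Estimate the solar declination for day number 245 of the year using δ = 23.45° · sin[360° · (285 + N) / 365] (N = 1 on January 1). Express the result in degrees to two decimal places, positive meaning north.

+6.96°

360 × (285 + 245) / 365 = 522.740°; sin(522.740°) = 0.2967.
δ = 23.45 × 0.2967 = 6.958° ≈ +6.96°.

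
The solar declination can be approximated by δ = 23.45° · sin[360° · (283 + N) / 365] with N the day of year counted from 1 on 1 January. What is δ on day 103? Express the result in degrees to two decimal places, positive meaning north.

+8.29°

360 × (283 + 103) / 365 = 380.712°; sin(380.712°) = 0.3537.
δ = 23.45 × 0.3537 = 8.294° ≈ +8.29°.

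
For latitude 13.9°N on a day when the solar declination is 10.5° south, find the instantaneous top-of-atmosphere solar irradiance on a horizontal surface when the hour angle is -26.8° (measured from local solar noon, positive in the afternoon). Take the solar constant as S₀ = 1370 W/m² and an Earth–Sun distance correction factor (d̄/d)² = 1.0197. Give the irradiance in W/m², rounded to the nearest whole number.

cos θ_z = sin(13.9°) sin(-10.5°) + cos(13.9°) cos(-10.5°) cos(-26.80°) = -0.0438 + 0.8519 = 0.8081.
Top-of-atmosphere irradiance = S₀ (d̄/d)² cos θ_z = 1370 × 1.0197 × 0.8081 = 1128.91 W/m².

1129 W/m²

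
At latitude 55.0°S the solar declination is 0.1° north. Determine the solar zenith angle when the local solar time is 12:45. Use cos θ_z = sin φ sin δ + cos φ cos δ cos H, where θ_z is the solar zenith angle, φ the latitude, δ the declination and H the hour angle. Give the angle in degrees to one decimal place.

Hour angle H = 15° × (12.75 − 12) = 11.25°.
With φ = -55.0°, δ = 0.1°, H = 11.25°: sin φ sin δ = -0.0014, cos φ cos δ cos H = 0.5626, so cos θ_z = 0.5612.
θ_z = arccos(0.5612) = 55.86°.

55.9°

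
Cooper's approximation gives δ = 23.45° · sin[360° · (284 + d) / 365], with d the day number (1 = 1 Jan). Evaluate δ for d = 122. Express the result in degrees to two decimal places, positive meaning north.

360 × (284 + 122) / 365 = 400.438°; sin(400.438°) = 0.6486.
δ = 23.45 × 0.6486 = 15.210° ≈ +15.21°.

+15.21°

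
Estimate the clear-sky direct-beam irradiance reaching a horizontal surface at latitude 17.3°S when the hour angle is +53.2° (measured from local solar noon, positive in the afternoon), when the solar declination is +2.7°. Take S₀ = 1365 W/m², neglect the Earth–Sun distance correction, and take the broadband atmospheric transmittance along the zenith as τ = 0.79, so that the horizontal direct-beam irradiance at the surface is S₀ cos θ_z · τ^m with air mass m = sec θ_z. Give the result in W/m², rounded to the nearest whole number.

498 W/m²

cos θ_z = sin φ sin δ + cos φ cos δ cos H = (-0.2974)(0.0471) + (0.9548)(0.9989)(0.5990) = 0.5573.
Air mass m = 1/cos θ_z = 1/0.5573 = 1.794; τ^m = 0.79^1.794 = 0.6552.
Surface direct beam = 1365 × 0.5573 × 0.6552 = 498.42 W/m².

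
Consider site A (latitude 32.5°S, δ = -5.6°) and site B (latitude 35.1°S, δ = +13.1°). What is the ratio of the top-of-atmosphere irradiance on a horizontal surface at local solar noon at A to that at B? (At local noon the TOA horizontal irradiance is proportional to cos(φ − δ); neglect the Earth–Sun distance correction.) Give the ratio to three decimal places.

A: cos θ_z = cos(-32.5° − (-5.6°)) = 0.8918.
B: cos θ_z = cos(-35.1° − (13.1°)) = 0.6665.
Ratio A/B = 0.8918 / 0.6665 = 1.3380.

1.338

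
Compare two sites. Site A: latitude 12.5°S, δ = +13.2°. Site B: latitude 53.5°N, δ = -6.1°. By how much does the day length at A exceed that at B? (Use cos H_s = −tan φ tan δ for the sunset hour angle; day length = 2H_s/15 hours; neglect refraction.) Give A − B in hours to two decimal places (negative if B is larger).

A: H_s = arccos(−tan -12.5° · tan 13.2°) = 87.02°, so 2H_s/15 = 11.6027 h.
B: H_s = arccos(−tan 53.5° · tan -6.1°) = 81.70°, so 2H_s/15 = 10.8933 h.
A − B = 11.6027 − 10.8933 = 0.7094 h.

+0.71 h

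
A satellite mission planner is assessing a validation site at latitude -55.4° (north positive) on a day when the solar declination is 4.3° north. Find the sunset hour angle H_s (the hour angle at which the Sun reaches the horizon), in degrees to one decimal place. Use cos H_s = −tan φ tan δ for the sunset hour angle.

83.7°

The sunset hour angle satisfies cos H_s = −tan φ tan δ = 0.1090, giving H_s = 83.74°.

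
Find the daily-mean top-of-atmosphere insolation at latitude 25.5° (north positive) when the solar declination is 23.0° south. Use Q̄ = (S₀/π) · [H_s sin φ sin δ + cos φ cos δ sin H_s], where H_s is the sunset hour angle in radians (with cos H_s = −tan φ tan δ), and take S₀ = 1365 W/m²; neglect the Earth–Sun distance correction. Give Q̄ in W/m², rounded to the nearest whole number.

254 W/m²

The sunset hour angle satisfies cos H_s = −tan φ tan δ = 0.2025, giving H_s = 78.32°. In radians, H_s = 1.3669.
H_s sin φ sin δ = 1.3669 × 0.4305 × -0.3907 = -0.2299.
cos φ cos δ sin H_s = 0.9026 × 0.9205 × 0.9793 = 0.8136.
Q̄ = (1365/π) × (-0.2299 + 0.8136) = 434.49 × 0.5837 = 253.61 W/m².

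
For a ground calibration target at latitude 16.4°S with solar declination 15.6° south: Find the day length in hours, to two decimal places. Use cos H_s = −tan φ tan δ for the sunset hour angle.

12.63 hours

−tan φ tan δ = −(-0.2943)(-0.2792) = -0.0822; H_s = arccos(-0.0822) = 94.72°.
Day length = 2 H_s / 15° h⁻¹ = 189.44° / 15 = 12.629 h.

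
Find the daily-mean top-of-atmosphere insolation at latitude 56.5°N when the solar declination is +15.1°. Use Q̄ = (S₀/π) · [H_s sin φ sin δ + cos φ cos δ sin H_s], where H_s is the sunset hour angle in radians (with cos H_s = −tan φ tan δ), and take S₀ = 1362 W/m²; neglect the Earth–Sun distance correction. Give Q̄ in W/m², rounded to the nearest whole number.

398 W/m²

−tan φ tan δ = −(1.5108)(0.2698) = -0.4076; H_s = arccos(-0.4076) = 114.05°. In radians, H_s = 1.9905.
H_s sin φ sin δ = 1.9905 × 0.8339 × 0.2605 = 0.4324.
cos φ cos δ sin H_s = 0.5519 × 0.9655 × 0.9132 = 0.4866.
Q̄ = (1362/π) × (0.4324 + 0.4866) = 433.54 × 0.9190 = 398.42 W/m².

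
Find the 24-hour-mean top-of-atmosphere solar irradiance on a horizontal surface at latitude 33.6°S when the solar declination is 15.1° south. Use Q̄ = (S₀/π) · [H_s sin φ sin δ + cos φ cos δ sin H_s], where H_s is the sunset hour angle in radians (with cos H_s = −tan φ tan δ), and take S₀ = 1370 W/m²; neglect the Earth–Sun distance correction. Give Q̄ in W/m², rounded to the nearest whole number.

The sunset hour angle satisfies cos H_s = −tan φ tan δ = -0.1793, giving H_s = 100.33°. In radians, H_s = 1.7511.
H_s sin φ sin δ = 1.7511 × -0.5534 × -0.2605 = 0.2524.
cos φ cos δ sin H_s = 0.8329 × 0.9655 × 0.9838 = 0.7911.
Q̄ = (1370/π) × (0.2524 + 0.7911) = 436.08 × 1.0435 = 455.05 W/m².

455 W/m²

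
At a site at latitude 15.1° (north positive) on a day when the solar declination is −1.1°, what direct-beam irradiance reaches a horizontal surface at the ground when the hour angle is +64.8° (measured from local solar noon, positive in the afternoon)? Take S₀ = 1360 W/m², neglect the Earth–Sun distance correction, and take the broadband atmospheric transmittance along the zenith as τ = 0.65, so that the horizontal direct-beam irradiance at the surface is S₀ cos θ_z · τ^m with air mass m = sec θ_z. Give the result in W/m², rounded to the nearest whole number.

191 W/m²

cos θ_z = sin(15.1°) sin(-1.1°) + cos(15.1°) cos(-1.1°) cos(64.80°) = -0.0050 + 0.4110 = 0.4060.
Air mass m = 1/cos θ_z = 1/0.4060 = 2.463; τ^m = 0.65^2.463 = 0.3461.
Surface direct beam = 1360 × 0.4060 × 0.3461 = 191.10 W/m².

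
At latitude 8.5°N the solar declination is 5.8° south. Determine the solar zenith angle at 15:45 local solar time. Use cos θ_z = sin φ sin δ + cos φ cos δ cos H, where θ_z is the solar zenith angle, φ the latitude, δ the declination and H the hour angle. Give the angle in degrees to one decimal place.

57.9°

Hour angle H = 15° × (15.75 − 12) = 56.25°.
With φ = 8.5°, δ = -5.8°, H = 56.25°: sin φ sin δ = -0.0149, cos φ cos δ cos H = 0.5467, so cos θ_z = 0.5318.
θ_z = arccos(0.5318) = 57.87°.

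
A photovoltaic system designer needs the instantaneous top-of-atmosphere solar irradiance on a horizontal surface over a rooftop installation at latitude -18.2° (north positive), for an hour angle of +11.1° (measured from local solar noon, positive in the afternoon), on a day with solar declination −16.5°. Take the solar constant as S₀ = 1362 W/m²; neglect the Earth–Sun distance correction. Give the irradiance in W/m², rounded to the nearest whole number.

With φ = -18.2°, δ = -16.5°, H = 11.10°: sin φ sin δ = 0.0887, cos φ cos δ cos H = 0.8938, so cos θ_z = 0.9825.
Top-of-atmosphere irradiance = S₀ cos θ_z = 1362 × 0.9825 = 1338.16 W/m².

1338 W/m²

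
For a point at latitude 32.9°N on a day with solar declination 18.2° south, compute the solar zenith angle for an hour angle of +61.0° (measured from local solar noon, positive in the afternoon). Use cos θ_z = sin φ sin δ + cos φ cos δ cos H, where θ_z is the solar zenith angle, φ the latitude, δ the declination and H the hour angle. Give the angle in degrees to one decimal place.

77.5°

cos θ_z = sin(32.9°) sin(-18.2°) + cos(32.9°) cos(-18.2°) cos(61.00°) = -0.1697 + 0.3867 = 0.2170.
θ_z = arccos(0.2170) = 77.47°.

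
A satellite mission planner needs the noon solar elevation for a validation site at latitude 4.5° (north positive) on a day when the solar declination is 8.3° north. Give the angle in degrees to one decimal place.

86.2°

At local solar noon the hour angle is zero, so the elevation is 90° − |φ − δ| = 90° − |4.5° − (8.3°)| = 90° − 3.8° = 86.2°.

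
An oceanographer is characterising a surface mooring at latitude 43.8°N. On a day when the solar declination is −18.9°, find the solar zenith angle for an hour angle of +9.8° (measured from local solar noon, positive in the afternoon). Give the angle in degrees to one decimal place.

63.3°

cos θ_z = sin(43.8°) sin(-18.9°) + cos(43.8°) cos(-18.9°) cos(9.80°) = -0.2242 + 0.6729 = 0.4487.
θ_z = arccos(0.4487) = 63.34°.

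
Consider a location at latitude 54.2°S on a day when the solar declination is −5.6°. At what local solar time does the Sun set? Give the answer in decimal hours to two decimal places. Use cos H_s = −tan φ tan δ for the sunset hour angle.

The sunset hour angle satisfies cos H_s = −tan φ tan δ = -0.1360, giving H_s = 97.82°.
Sunset is at 12 + H_s/15 = 12 + 6.521 = 18.521 h local solar time.

18.52 h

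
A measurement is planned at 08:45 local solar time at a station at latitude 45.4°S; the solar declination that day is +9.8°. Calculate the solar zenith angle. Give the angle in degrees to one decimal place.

Hour angle H = 15° × (8.75 − 12) = -48.75°.
cos θ_z = sin(-45.4°) sin(9.8°) + cos(-45.4°) cos(9.8°) cos(-48.75°) = -0.1212 + 0.4562 = 0.3350.
θ_z = arccos(0.3350) = 70.43°.

70.4°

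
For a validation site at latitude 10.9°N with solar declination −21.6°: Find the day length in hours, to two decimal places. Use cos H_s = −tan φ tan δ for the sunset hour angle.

11.42 hours

−tan φ tan δ = −(0.1926)(-0.3959) = 0.0763; H_s = arccos(0.0763) = 85.62°.
Day length = 2 H_s / 15° h⁻¹ = 171.24° / 15 = 11.416 h.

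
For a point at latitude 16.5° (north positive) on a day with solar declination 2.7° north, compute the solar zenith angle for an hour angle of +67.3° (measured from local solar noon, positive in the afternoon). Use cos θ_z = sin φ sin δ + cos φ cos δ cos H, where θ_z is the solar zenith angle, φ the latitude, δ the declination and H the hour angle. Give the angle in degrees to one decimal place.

cos θ_z = sin φ sin δ + cos φ cos δ cos H = (0.2840)(0.0471) + (0.9588)(0.9989)(0.3859) = 0.3830.
θ_z = arccos(0.3830) = 67.48°.

67.5°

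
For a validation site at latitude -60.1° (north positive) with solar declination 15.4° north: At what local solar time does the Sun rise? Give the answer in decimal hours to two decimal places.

7.91 h

The sunset hour angle satisfies cos H_s = −tan φ tan δ = 0.4790, giving H_s = 61.38°.
Sunrise is at 12 − H_s/15 = 12 − 4.092 = 7.908 h local solar time.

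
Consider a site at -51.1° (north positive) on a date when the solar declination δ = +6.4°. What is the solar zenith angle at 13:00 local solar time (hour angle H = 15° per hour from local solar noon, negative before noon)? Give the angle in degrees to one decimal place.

58.9°

Hour angle H = 15° × (13 − 12) = 15.00°.
With φ = -51.1°, δ = 6.4°, H = 15.00°: sin φ sin δ = -0.0867, cos φ cos δ cos H = 0.6028, so cos θ_z = 0.5161.
θ_z = arccos(0.5161) = 58.93°.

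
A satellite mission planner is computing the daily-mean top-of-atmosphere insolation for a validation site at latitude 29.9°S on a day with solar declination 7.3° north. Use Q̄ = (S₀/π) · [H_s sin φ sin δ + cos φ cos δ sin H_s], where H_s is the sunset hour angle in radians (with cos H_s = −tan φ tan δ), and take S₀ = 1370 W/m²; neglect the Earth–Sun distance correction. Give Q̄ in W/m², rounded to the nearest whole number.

The sunset hour angle satisfies cos H_s = −tan φ tan δ = 0.0737, giving H_s = 85.77°. In radians, H_s = 1.4970.
H_s sin φ sin δ = 1.4970 × -0.4985 × 0.1271 = -0.0948.
cos φ cos δ sin H_s = 0.8669 × 0.9919 × 0.9973 = 0.8576.
Q̄ = (1370/π) × (-0.0948 + 0.8576) = 436.08 × 0.7628 = 332.64 W/m².

333 W/m²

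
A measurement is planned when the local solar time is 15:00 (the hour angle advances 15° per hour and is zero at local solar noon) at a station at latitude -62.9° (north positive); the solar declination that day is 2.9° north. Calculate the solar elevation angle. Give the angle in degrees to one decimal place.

Hour angle H = 15° × (15 − 12) = 45.00°.
With φ = -62.9°, δ = 2.9°, H = 45.00°: sin φ sin δ = -0.0450, cos φ cos δ cos H = 0.3217, so cos θ_z = 0.2767.
θ_z = arccos(0.2767) = 73.94°, so the elevation is 90° − 73.94° = 16.06°.

16.1°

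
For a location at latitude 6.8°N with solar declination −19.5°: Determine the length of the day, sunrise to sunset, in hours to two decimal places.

The sunset hour angle satisfies cos H_s = −tan φ tan δ = 0.0422, giving H_s = 87.58°.
Day length = 2 H_s / 15° h⁻¹ = 175.16° / 15 = 11.677 h.

11.68 hours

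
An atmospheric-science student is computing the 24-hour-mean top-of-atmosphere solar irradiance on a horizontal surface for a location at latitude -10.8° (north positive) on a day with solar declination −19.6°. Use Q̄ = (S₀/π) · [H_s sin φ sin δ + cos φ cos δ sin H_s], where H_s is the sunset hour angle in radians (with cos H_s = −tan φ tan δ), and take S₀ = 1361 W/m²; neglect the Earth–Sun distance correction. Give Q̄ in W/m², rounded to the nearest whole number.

The sunset hour angle satisfies cos H_s = −tan φ tan δ = -0.0679, giving H_s = 93.89°. In radians, H_s = 1.6387.
H_s sin φ sin δ = 1.6387 × -0.1874 × -0.3355 = 0.1030.
cos φ cos δ sin H_s = 0.9823 × 0.9421 × 0.9977 = 0.9233.
Q̄ = (1361/π) × (0.1030 + 0.9233) = 433.22 × 1.0263 = 444.61 W/m².

445 W/m²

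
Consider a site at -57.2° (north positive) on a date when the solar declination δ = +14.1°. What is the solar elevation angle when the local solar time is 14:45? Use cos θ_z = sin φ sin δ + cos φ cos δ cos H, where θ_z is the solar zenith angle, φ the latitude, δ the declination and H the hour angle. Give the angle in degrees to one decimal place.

11.0°

Hour angle H = 15° × (14.75 − 12) = 41.25°.
cos θ_z = sin φ sin δ + cos φ cos δ cos H = (-0.8406)(0.2436) + (0.5417)(0.9699)(0.7518) = 0.1902.
θ_z = arccos(0.1902) = 79.04°, so the elevation is 90° − 79.04° = 10.96°.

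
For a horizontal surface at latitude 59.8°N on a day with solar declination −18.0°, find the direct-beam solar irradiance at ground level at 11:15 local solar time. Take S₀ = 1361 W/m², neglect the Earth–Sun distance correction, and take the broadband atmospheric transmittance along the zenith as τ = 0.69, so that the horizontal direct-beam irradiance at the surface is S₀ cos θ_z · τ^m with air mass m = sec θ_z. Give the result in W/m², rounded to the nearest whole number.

44 W/m²

Hour angle H = 15° × (11.25 − 12) = -11.25°.
With φ = 59.8°, δ = -18.0°, H = -11.25°: sin φ sin δ = -0.2671, cos φ cos δ cos H = 0.4692, so cos θ_z = 0.2021.
Air mass m = 1/cos θ_z = 1/0.2021 = 4.948; τ^m = 0.69^4.948 = 0.1595.
Surface direct beam = 1361 × 0.2021 × 0.1595 = 43.87 W/m².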